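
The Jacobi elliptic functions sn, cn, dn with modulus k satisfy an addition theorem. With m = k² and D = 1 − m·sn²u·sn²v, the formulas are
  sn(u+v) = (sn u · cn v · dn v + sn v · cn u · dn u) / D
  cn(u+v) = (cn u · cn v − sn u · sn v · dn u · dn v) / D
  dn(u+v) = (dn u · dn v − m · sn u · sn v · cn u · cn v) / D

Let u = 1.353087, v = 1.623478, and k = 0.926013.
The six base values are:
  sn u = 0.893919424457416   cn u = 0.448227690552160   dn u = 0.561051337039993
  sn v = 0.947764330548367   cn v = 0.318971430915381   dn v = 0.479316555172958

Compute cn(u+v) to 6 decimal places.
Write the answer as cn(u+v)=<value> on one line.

m = k² = 0.857500076169
D = 1 − m·sn²u·sn²v = 0.3844949283722039
cn(u+v) = (cn u·cn v − sn u·sn v·dn u·dn v)/D = -0.0848649160567668/0.3844949283722039 = -0.2207179075574561

cn(u+v)=-0.220718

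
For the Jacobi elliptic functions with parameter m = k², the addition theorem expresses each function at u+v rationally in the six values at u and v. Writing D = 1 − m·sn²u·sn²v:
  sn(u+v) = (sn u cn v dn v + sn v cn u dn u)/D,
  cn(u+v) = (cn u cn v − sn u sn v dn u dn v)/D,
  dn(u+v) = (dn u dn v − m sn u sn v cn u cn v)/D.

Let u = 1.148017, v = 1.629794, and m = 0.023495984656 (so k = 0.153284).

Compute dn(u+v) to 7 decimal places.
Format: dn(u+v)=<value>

sn u = 0.9100778568073611, cn u = 0.4144373228232712, dn u = 0.9902220183359195
sn v = 0.998796769919032, cn v = -0.04904092575908747, dn v = 0.9882107687525125
m = k² = 0.023495984656
D = 1 − m·sn²u·sn²v = 0.9805864479908957
dn(u+v) = (dn u·dn v − m·sn u·sn v·cn u·cn v)/D = 0.9789821390466376/0.9805864479908957 = 0.9983639291083972

dn(u+v)=0.9983639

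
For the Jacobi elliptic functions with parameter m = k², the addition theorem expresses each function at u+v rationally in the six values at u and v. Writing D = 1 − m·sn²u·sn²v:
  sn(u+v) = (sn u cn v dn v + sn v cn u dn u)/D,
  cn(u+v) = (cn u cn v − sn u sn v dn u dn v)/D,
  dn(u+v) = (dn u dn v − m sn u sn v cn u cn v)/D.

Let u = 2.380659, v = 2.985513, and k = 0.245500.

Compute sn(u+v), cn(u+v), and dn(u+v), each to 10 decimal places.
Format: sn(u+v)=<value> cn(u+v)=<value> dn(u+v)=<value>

sn u = 0.7210180142990352, cn u = -0.6929163174989287, dn u = 0.9842090668820612
sn v = 0.2035721493406281, cn v = -0.9790599470986631, dn v = 0.9987503708149343
m = k² = 0.06027025
D = 1 − m·sn²u·sn²v = 0.9987015299168053
sn(u+v) = (sn u·cn v·dn v + sn v·cn u·dn u)/D = -0.8438687401734092/0.9987015299168053 = -0.84496590311993
cn(u+v) = (cn u·cn v − sn u·sn v·dn u·dn v)/D = 0.5341257297830829/0.9987015299168053 = 0.534820177783824
dn(u+v) = (dn u·dn v − m·sn u·sn v·cn u·cn v)/D = 0.9769777018383635/0.9987015299168053 = 0.9782479275061774

sn(u+v)=-0.8449659031 cn(u+v)=0.5348201778 dn(u+v)=0.9782479275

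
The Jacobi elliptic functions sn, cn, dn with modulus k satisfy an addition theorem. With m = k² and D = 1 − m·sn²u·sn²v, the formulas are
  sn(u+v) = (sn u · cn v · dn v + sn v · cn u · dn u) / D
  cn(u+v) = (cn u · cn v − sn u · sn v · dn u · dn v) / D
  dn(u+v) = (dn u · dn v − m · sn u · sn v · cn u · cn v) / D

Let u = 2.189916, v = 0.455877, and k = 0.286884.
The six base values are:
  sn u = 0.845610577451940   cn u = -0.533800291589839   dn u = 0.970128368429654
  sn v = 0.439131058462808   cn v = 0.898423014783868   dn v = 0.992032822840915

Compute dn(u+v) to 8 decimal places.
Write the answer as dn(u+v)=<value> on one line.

dn(u+v)=0.98827139

m = k² = 0.082302429456
D = 1 − m·sn²u·sn²v = 0.9886514133523711
dn(u+v) = (dn u·dn v − m·sn u·sn v·cn u·cn v)/D = 0.9770559072482389/0.9886514133523711 = 0.9882713907576246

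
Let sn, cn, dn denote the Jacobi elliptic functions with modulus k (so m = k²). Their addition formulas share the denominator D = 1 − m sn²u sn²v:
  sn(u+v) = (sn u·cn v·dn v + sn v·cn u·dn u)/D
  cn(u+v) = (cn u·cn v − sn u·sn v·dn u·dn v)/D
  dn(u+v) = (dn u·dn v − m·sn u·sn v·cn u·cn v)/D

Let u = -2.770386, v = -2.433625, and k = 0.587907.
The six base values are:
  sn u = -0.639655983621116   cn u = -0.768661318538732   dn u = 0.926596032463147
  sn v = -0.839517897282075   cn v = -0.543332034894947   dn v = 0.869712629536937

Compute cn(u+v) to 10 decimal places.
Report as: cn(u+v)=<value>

cn(u+v)=-0.0167907835

m = k² = 0.345634640649
D = 1 − m·sn²u·sn²v = 0.9003287019511416
cn(u+v) = (cn u·cn v − sn u·sn v·dn u·dn v)/D = -0.01511722429297486/0.9003287019511416 = -0.01679078347742736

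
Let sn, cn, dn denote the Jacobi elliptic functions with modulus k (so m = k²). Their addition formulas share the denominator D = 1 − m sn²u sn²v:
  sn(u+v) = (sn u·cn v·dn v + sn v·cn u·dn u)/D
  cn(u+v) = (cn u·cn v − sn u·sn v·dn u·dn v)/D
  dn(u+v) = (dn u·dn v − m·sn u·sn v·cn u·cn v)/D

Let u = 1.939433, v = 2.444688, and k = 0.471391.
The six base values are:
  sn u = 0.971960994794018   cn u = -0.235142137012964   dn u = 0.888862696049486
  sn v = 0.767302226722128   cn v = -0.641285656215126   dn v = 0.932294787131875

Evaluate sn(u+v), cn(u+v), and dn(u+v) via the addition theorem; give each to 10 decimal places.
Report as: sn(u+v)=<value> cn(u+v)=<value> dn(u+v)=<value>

m = k² = 0.222209474881
D = 1 − m·sn²u·sn²v = 0.8764072021274814
sn(u+v) = (sn u·cn v·dn v + sn v·cn u·dn u)/D = -0.7414767985118151/0.8764072021274814 = -0.8460414253920755
cn(u+v) = (cn u·cn v − sn u·sn v·dn u·dn v)/D = -0.467227718794154/0.8764072021274814 = -0.5331171602195386
dn(u+v) = (dn u·dn v − m·sn u·sn v·cn u·cn v)/D = 0.8036924263122262/0.8764072021274814 = 0.9170308326554827

sn(u+v)=-0.8460414254 cn(u+v)=-0.5331171602 dn(u+v)=0.9170308327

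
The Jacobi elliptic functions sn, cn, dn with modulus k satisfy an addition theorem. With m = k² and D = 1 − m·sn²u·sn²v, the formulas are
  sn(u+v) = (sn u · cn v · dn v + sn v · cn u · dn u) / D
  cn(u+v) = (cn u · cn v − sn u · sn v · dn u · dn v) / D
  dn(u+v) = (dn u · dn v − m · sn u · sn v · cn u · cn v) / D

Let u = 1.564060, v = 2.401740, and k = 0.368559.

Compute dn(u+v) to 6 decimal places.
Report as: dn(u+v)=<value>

sn u = 0.998197941197827, cn u = 0.06000725113200466, dn u = 0.9298674047266182
sn v = 0.7468644101643061, cn v = -0.6649763550908582, dn v = 0.9613687900253485
m = k² = 0.135835736481
D = 1 − m·sn²u·sn²v = 0.924502788547457
dn(u+v) = (dn u·dn v − m·sn u·sn v·cn u·cn v)/D = 0.8979864418598072/0.924502788547457 = 0.9713182620797594

dn(u+v)=0.971318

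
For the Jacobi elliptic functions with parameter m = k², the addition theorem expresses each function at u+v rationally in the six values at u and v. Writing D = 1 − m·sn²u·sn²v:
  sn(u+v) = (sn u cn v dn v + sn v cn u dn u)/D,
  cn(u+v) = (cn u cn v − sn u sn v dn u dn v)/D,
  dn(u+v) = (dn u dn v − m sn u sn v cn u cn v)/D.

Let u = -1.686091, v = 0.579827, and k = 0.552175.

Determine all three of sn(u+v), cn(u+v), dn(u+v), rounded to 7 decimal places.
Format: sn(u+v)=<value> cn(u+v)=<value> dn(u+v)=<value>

sn(u+v)=-0.8687193 cn(u+v)=0.4953047 dn(u+v)=0.8774407

sn u = -0.9996729818074035, cn u = 0.02557204419467953, dn u = 0.8338477982531282
sn v = 0.5401377275295819, cn v = 0.8415766366167606, dn v = 0.9544876162656355
m = k² = 0.304897230625
D = 1 − m·sn²u·sn²v = 0.9111047788456044
sn(u+v) = (sn u·cn v·dn v + sn v·cn u·dn u)/D = -0.791494331546412/0.9111047788456044 = -0.8687193283622743
cn(u+v) = (cn u·cn v − sn u·sn v·dn u·dn v)/D = 0.4512744632318522/0.9111047788456044 = 0.4953046825235948
dn(u+v) = (dn u·dn v − m·sn u·sn v·cn u·cn v)/D = 0.7994404291936587/0.9111047788456044 = 0.8774407156623329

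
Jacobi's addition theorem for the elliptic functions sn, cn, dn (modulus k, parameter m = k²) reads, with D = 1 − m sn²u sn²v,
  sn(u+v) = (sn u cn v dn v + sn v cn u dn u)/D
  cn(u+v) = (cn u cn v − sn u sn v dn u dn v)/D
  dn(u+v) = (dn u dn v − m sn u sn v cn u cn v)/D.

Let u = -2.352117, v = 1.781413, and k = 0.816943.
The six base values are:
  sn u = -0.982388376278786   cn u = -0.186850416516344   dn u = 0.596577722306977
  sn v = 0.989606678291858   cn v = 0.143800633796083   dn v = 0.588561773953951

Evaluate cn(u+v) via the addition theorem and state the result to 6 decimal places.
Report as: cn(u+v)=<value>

m = k² = 0.667395865249
D = 1 − m·sn²u·sn²v = 0.3692239764098767
cn(u+v) = (cn u·cn v − sn u·sn v·dn u·dn v)/D = 0.3144847288515592/0.3692239764098767 = 0.8517451437185343

cn(u+v)=0.851745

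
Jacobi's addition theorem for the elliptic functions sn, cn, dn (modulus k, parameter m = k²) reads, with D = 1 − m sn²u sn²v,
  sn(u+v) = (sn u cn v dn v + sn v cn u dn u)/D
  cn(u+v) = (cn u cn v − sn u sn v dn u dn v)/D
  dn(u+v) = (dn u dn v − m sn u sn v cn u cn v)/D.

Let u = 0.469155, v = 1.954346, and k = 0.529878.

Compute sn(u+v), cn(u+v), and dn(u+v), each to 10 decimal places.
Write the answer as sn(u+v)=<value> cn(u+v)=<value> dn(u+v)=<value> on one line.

sn(u+v)=0.8109325248 cn(u+v)=-0.5851396758 dn(u+v)=0.9029739450

sn u = 0.4480140686250693, cn u = 0.8940265064940814, dn u = 0.9714137425148912
sn v = 0.9772006013960414, cn v = -0.2123181212973002, dn v = 0.8555034558408116
m = k² = 0.280770694884
D = 1 − m·sn²u·sn²v = 0.9461851006909961
sn(u+v) = (sn u·cn v·dn v + sn v·cn u·dn u)/D = 0.767292272641946/0.9461851006909961 = 0.8109325248110489
cn(u+v) = (cn u·cn v − sn u·sn v·dn u·dn v)/D = -0.5536504430717888/0.9461851006909961 = -0.5851396758070483
dn(u+v) = (dn u·dn v − m·sn u·sn v·cn u·cn v)/D = 0.8543804930938803/0.9461851006909961 = 0.9029739450240009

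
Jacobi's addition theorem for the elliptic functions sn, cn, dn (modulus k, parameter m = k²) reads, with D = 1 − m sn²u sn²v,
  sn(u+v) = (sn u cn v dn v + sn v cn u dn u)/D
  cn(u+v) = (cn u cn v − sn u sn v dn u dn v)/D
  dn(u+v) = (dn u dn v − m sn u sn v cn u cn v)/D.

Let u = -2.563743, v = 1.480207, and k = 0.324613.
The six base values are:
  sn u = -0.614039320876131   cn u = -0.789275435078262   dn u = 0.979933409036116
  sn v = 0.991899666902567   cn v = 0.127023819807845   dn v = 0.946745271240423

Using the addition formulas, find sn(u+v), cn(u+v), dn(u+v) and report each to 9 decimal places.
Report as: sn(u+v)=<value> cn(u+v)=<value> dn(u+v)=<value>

m = k² = 0.105373599769
D = 1 − m·sn²u·sn²v = 0.960910540004446
sn(u+v) = (sn u·cn v·dn v + sn v·cn u·dn u)/D = -0.8410161454060605/0.960910540004446 = -0.8752283489388817
cn(u+v) = (cn u·cn v − sn u·sn v·dn u·dn v)/D = 0.4648020106001782/0.960910540004446 = 0.4837099722082636
dn(u+v) = (dn u·dn v − m·sn u·sn v·cn u·cn v)/D = 0.9213128997577838/0.960910540004446 = 0.9587915434391228

sn(u+v)=-0.875228349 cn(u+v)=0.483709972 dn(u+v)=0.958791543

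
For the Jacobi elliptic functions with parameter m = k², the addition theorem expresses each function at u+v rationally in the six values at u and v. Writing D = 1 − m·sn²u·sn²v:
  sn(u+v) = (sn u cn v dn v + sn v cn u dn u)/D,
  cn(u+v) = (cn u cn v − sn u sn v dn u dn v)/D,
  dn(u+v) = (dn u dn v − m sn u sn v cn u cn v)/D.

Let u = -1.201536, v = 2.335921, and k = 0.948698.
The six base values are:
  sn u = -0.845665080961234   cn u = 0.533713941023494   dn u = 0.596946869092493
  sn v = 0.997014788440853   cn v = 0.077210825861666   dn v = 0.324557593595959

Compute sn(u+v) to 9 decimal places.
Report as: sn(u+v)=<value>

m = k² = 0.900027895204
D = 1 − m·sn²u·sn²v = 0.3601827179223036
sn(u+v) = (sn u·cn v·dn v + sn v·cn u·dn u)/D = 0.296455955498261/0.3601827179223036 = 0.8230710157565379

sn(u+v)=0.823071016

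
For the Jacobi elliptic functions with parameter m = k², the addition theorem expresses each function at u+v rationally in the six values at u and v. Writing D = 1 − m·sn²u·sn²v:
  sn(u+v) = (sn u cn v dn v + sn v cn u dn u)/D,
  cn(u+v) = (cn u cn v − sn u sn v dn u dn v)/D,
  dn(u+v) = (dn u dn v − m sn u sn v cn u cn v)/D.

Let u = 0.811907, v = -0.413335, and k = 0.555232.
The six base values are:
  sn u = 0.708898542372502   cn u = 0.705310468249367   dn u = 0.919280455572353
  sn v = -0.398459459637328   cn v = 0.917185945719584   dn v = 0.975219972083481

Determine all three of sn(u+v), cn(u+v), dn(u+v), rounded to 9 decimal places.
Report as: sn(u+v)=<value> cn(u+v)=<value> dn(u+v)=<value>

sn(u+v)=0.385202509 cn(u+v)=0.922832069 dn(u+v)=0.976860651

m = k² = 0.308282573824
D = 1 − m·sn²u·sn²v = 0.9754028139401316
sn(u+v) = (sn u·cn v·dn v + sn v·cn u·dn u)/D = 0.3757276107939871/0.9754028139401316 = 0.3852025085679613
cn(u+v) = (cn u·cn v − sn u·sn v·dn u·dn v)/D = 0.9001329968006778/0.9754028139401316 = 0.9228320689014604
dn(u+v) = (dn u·dn v − m·sn u·sn v·cn u·cn v)/D = 0.9528326280055239/0.9754028139401316 = 0.9768606511975954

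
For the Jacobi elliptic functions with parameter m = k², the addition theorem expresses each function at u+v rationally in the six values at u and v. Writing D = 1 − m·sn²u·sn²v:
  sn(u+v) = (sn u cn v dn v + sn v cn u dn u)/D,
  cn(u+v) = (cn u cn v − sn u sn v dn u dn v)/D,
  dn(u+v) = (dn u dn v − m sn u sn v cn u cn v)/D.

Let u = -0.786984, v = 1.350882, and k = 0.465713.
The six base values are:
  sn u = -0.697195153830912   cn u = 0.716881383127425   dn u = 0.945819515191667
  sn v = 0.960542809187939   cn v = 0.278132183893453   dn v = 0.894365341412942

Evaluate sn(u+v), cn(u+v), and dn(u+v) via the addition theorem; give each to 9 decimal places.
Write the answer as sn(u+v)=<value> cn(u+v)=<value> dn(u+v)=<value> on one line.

m = k² = 0.216888598369
D = 1 − m·sn²u·sn²v = 0.9027300053897397
sn(u+v) = (sn u·cn v·dn v + sn v·cn u·dn u)/D = 0.4778582932789157/0.9027300053897397 = 0.5293479671949176
cn(u+v) = (cn u·cn v − sn u·sn v·dn u·dn v)/D = 0.7658804829577009/0.9027300053897397 = 0.8484048147120621
dn(u+v) = (dn u·dn v − m·sn u·sn v·cn u·cn v)/D = 0.8748687135889954/0.9027300053897397 = 0.9691366281896041

sn(u+v)=0.529347967 cn(u+v)=0.848404815 dn(u+v)=0.969136628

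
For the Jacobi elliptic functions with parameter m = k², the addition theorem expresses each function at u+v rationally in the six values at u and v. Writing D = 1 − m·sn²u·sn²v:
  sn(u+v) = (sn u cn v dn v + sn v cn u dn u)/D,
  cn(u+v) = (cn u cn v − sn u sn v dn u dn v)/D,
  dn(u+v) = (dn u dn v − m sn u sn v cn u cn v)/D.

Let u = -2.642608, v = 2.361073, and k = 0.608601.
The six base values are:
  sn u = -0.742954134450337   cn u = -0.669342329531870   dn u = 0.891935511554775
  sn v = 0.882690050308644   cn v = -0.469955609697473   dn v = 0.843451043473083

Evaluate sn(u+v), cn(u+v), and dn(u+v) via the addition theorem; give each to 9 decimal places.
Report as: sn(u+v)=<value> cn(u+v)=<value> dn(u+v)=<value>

sn(u+v)=-0.276529565 cn(u+v)=0.961005411 dn(u+v)=0.985736476

m = k² = 0.370395177201
D = 1 − m·sn²u·sn²v = 0.8407036615192673
sn(u+v) = (sn u·cn v·dn v + sn v·cn u·dn u)/D = -0.2324794175808338/0.8407036615192673 = -0.2765295647228555
cn(u+v) = (cn u·cn v − sn u·sn v·dn u·dn v)/D = 0.8079207677075636/0.8407036615192673 = 0.9610054109286732
dn(u+v) = (dn u·dn v − m·sn u·sn v·cn u·cn v)/D = 0.8287122643142237/0.8407036615192673 = 0.9857364755812132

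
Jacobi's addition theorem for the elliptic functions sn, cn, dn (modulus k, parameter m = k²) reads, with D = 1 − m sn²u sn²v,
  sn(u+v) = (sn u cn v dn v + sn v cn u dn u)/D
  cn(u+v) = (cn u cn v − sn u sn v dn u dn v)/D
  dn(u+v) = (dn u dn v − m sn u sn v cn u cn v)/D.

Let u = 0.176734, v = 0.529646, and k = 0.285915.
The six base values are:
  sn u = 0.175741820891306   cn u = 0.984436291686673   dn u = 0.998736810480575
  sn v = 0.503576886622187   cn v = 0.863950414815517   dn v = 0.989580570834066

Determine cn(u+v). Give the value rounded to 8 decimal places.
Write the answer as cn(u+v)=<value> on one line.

m = k² = 0.081747387225
D = 1 − m·sn²u·sn²v = 0.9993597409859163
cn(u+v) = (cn u·cn v − sn u·sn v·dn u·dn v)/D = 0.7630373648775343/0.9993597409859163 = 0.7635262194220085

cn(u+v)=0.76352622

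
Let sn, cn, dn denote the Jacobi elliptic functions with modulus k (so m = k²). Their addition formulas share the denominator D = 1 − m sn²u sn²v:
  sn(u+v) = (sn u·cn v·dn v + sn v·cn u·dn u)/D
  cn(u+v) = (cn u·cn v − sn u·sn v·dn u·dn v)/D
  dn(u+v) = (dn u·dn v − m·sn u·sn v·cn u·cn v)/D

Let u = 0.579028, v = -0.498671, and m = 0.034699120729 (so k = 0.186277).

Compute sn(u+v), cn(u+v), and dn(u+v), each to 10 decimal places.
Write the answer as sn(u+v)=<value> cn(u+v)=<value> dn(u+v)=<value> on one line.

sn u = 0.5463320447983372, cn u = 0.8375686818562808, dn u = 0.9948080475365819
sn v = -0.4776596807178416, cn v = 0.8785449501400197, dn v = 0.9960336797890641
m = k² = 0.034699120729
D = 1 − m·sn²u·sn²v = 0.9976369713503633
sn(u+v) = (sn u·cn v·dn v + sn v·cn u·dn u)/D = 0.08007788530232575/0.9976369713503633 = 0.08026755984587799
cn(u+v) = (cn u·cn v − sn u·sn v·dn u·dn v)/D = 0.9944179498031163/0.9976369713503633 = 0.9967733537953291
dn(u+v) = (dn u·dn v − m·sn u·sn v·cn u·cn v)/D = 0.9975254481033201/0.9976369713503633 = 0.9998882125961188

sn(u+v)=0.0802675598 cn(u+v)=0.9967733538 dn(u+v)=0.9998882126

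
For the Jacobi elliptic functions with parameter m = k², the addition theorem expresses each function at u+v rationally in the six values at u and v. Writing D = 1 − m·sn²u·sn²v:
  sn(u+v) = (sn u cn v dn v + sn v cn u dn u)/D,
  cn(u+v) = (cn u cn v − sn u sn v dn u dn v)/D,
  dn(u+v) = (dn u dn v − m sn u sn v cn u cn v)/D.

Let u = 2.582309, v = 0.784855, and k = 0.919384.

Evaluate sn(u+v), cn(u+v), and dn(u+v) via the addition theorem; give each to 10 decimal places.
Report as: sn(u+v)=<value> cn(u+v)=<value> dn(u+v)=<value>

sn u = 0.9966260563769052, cn u = -0.08207620697021686, dn u = 0.4005336495875454
sn v = 0.6635101225507007, cn v = 0.7481673056694967, dn v = 0.7923855621806998
m = k² = 0.845266939456
D = 1 − m·sn²u·sn²v = 0.6303817014247125
sn(u+v) = (sn u·cn v·dn v + sn v·cn u·dn u)/D = 0.5690243532322423/0.6303817014247125 = 0.9026663558701058
cn(u+v) = (cn u·cn v − sn u·sn v·dn u·dn v)/D = -0.2712791457516477/0.6303817014247125 = -0.4303410856288109
dn(u+v) = (dn u·dn v − m·sn u·sn v·cn u·cn v)/D = 0.3517004317526205/0.6303817014247125 = 0.5579166256852789

sn(u+v)=0.9026663559 cn(u+v)=-0.4303410856 dn(u+v)=0.5579166257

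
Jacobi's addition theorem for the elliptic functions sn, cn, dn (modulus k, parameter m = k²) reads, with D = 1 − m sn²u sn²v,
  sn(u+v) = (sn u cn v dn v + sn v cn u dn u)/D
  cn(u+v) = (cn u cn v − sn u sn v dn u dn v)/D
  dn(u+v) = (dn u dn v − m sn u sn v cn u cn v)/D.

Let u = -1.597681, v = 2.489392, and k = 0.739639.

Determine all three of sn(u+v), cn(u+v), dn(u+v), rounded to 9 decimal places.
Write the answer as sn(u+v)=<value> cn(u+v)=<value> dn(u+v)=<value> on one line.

sn u = -0.9795688242352186, cn u = 0.2011092205405597, dn u = 0.6892460978900423
sn v = 0.9164137548653371, cn v = -0.4002322199593804, dn v = 0.7352321721192054
m = k² = 0.547065850321
D = 1 − m·sn²u·sn²v = 0.5591481036138477
sn(u+v) = (sn u·cn v·dn v + sn v·cn u·dn u)/D = 0.4152789960057644/0.5591481036138477 = 0.7426994624890286
cn(u+v) = (cn u·cn v − sn u·sn v·dn u·dn v)/D = 0.3744194936850999/0.5591481036138477 = 0.6696249012831796
dn(u+v) = (dn u·dn v − m·sn u·sn v·cn u·cn v)/D = 0.4672274188178352/0.5591481036138477 = 0.8356058364466998

sn(u+v)=0.742699462 cn(u+v)=0.669624901 dn(u+v)=0.835605836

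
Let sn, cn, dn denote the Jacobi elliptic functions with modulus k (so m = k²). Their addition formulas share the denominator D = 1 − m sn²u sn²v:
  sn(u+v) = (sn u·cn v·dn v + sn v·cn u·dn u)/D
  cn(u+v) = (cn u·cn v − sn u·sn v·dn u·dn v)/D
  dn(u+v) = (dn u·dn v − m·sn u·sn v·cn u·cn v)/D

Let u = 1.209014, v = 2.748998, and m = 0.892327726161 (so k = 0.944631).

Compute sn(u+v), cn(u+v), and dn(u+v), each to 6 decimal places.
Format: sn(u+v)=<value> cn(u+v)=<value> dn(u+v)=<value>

sn(u+v)=0.821847 cn(u+v)=-0.569709 dn(u+v)=0.630312

sn u = 0.848915679988691, cn u = 0.5285283041326532, dn u = 0.5974420772523995
sn v = 0.9976956260979242, cn v = -0.06784863790136808, dn v = 0.3343352343131018
m = k² = 0.892327726161
D = 1 − m·sn²u·sn²v = 0.3598973359426634
sn(u+v) = (sn u·cn v·dn v + sn v·cn u·dn u)/D = 0.2957804423805512/0.3598973359426634 = 0.8218467124960134
cn(u+v) = (cn u·cn v − sn u·sn v·dn u·dn v)/D = -0.2050366365403796/0.3598973359426634 = -0.5697086809585185
dn(u+v) = (dn u·dn v − m·sn u·sn v·cn u·cn v)/D = 0.2268476282003863/0.3598973359426634 = 0.6303120516472127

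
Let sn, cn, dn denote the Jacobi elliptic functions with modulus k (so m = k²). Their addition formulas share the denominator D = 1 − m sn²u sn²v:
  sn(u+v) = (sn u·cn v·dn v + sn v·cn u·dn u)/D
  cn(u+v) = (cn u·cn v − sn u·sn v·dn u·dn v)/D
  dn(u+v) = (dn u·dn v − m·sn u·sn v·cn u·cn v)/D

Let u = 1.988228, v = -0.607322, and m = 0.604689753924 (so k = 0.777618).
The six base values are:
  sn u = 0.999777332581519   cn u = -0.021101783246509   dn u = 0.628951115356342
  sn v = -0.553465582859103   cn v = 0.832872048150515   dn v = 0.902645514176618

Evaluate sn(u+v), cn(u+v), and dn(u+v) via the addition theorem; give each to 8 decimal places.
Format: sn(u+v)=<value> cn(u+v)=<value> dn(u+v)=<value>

sn(u+v)=0.93141695 cn(u+v)=0.36395394 dn(u+v)=0.68949905

m = k² = 0.604689753924
D = 1 − m·sn²u·sn²v = 0.8148514049301836
sn(u+v) = (sn u·cn v·dn v + sn v·cn u·dn u)/D = 0.7589664091456979/0.8148514049301836 = 0.9314169486039312
cn(u+v) = (cn u·cn v − sn u·sn v·dn u·dn v)/D = 0.2965683764415537/0.8148514049301836 = 0.3639539364443554
dn(u+v) = (dn u·dn v − m·sn u·sn v·cn u·cn v)/D = 0.5618392714905695/0.8148514049301836 = 0.6894990523317658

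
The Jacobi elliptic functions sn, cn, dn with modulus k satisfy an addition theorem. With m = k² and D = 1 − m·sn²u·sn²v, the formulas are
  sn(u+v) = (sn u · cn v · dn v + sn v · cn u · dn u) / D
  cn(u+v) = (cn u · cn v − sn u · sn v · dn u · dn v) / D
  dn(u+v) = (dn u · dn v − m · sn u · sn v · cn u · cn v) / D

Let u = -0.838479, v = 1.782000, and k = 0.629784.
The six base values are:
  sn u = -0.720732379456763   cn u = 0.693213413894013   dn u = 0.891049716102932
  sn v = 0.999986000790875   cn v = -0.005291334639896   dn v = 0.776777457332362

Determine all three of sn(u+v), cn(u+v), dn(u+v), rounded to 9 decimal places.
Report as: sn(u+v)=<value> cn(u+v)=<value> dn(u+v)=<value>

m = k² = 0.396627886656
D = 1 − m·sn²u·sn²v = 0.7939753650521458
sn(u+v) = (sn u·cn v·dn v + sn v·cn u·dn u)/D = 0.6206413151458098/0.7939753650521458 = 0.7816883778315314
cn(u+v) = (cn u·cn v − sn u·sn v·dn u·dn v)/D = 0.4951779864288878/0.7939753650521458 = 0.6236692071628269
dn(u+v) = (dn u·dn v − m·sn u·sn v·cn u·cn v)/D = 0.6910987967345777/0.7939753650521458 = 0.8704285134705515

sn(u+v)=0.781688378 cn(u+v)=0.623669207 dn(u+v)=0.870428513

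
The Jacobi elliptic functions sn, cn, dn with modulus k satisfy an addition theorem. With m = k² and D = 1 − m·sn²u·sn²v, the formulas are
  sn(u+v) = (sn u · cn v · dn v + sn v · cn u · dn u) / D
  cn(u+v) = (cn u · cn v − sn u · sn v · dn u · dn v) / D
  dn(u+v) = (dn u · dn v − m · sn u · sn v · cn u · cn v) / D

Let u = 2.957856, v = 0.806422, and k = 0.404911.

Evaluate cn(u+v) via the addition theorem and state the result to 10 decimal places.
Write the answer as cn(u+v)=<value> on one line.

cn(u+v)=-0.8880989641

sn u = 0.3193115883267849, cn u = -0.9476497821242961, dn u = 0.9916064634982436
sn v = 0.7130771616785505, cn v = 0.701085559323869, dn v = 0.9574097231253841
m = k² = 0.163952917921
D = 1 − m·sn²u·sn²v = 0.9914999483479211
cn(u+v) = (cn u·cn v − sn u·sn v·dn u·dn v)/D = -0.880550077049914/0.9914999483479211 = -0.8880989641170669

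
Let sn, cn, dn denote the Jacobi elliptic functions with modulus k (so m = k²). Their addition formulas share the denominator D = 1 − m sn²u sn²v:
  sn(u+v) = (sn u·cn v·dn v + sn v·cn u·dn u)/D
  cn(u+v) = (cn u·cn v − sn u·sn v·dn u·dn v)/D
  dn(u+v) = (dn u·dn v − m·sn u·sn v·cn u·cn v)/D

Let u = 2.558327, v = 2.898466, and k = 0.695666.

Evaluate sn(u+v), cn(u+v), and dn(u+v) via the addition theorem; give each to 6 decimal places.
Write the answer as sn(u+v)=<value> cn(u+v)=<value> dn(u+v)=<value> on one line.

sn u = 0.8597529289956318, cn u = -0.5107101928524944, dn u = 0.8014208233033402
sn v = 0.6809006668015888, cn v = -0.7323757791934081, dn v = 0.8806973288379451
m = k² = 0.483951183556
D = 1 − m·sn²u·sn²v = 0.834149645799723
sn(u+v) = (sn u·cn v·dn v + sn v·cn u·dn u)/D = -0.8332302462734401/0.834149645799723 = -0.9988978002557306
cn(u+v) = (cn u·cn v − sn u·sn v·dn u·dn v)/D = -0.03915339427055696/0.834149645799723 = -0.04693809374338281
dn(u+v) = (dn u·dn v − m·sn u·sn v·cn u·cn v)/D = 0.5998429495708401/0.834149645799723 = 0.7191071201567839

sn(u+v)=-0.998898 cn(u+v)=-0.046938 dn(u+v)=0.719107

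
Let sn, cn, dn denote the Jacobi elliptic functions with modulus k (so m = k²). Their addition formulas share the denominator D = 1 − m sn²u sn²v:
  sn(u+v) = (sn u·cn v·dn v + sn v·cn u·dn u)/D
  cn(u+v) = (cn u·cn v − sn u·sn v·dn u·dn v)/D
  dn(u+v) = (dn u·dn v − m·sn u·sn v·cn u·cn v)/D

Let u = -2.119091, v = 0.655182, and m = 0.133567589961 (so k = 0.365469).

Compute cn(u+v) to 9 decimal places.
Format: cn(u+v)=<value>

sn u = -0.8961159385516572, cn u = -0.4438200363589758, dn u = 0.944850278958672
sn v = 0.6047468751746902, cn v = 0.7964177402384051, dn v = 0.9752701285011956
m = k² = 0.133567589961
D = 1 − m·sn²u·sn²v = 0.9607737529266959
cn(u+v) = (cn u·cn v − sn u·sn v·dn u·dn v)/D = 0.145907649403304/0.9607737529266959 = 0.1518647329393024

cn(u+v)=0.151864733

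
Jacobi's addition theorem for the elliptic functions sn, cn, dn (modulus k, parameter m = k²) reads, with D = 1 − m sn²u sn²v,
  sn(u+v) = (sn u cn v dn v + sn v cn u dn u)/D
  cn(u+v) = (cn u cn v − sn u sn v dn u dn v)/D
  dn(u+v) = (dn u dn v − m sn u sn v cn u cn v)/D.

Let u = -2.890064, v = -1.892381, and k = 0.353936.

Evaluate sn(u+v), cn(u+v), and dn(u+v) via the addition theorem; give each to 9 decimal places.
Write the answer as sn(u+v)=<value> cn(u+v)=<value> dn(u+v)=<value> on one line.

sn u = -0.3490780326805767, cn u = -0.9370936597266349, dn u = 0.9923381886101703
sn v = -0.9685206617487919, cn v = -0.2489331793186321, dn v = 0.9394104789967076
m = k² = 0.125270692096
D = 1 − m·sn²u·sn²v = 0.9856810129454623
sn(u+v) = (sn u·cn v·dn v + sn v·cn u·dn u)/D = 0.9822728035811483/0.9856810129454623 = 0.9965422795817793
cn(u+v) = (cn u·cn v − sn u·sn v·dn u·dn v)/D = -0.08189748852085377/0.9856810129454623 = -0.08308721325180397
dn(u+v) = (dn u·dn v − m·sn u·sn v·cn u·cn v)/D = 0.9223331267829804/0.9856810129454623 = 0.9357318591608227

sn(u+v)=0.996542280 cn(u+v)=-0.083087213 dn(u+v)=0.935731859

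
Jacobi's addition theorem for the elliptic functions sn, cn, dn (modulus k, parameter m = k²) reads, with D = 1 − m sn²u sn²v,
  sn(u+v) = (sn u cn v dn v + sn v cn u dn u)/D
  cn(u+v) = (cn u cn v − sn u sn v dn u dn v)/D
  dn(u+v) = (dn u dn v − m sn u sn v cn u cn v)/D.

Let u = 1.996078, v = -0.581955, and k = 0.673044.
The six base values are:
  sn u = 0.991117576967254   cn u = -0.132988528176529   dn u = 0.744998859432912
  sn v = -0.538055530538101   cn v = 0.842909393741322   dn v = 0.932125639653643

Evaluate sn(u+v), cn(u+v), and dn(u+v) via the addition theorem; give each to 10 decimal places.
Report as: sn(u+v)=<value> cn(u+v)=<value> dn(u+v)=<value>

sn(u+v)=0.9550602960 cn(u+v)=0.2964115905 dn(u+v)=0.7660360586

m = k² = 0.452988225936
D = 1 − m·sn²u·sn²v = 0.8711775750940559
sn(u+v) = (sn u·cn v·dn v + sn v·cn u·dn u)/D = 0.8320271127488508/0.8711775750940559 = 0.9550602960125801
cn(u+v) = (cn u·cn v − sn u·sn v·dn u·dn v)/D = 0.2582271306380694/0.8711775750940559 = 0.2964115904959906
dn(u+v) = (dn u·dn v − m·sn u·sn v·cn u·cn v)/D = 0.6673534359404003/0.8711775750940559 = 0.7660360585708948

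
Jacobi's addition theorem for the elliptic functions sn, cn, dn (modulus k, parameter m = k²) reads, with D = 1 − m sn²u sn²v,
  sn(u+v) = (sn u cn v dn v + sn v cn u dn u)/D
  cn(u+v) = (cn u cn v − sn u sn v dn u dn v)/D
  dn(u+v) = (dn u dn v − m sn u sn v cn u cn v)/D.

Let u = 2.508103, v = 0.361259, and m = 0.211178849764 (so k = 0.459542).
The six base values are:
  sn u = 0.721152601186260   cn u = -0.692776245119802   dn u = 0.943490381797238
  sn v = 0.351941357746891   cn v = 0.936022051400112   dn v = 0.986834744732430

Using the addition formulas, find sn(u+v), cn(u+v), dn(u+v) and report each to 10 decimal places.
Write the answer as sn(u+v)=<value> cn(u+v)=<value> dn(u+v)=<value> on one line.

m = k² = 0.211178849764
D = 1 − m·sn²u·sn²v = 0.9863966654445977
sn(u+v) = (sn u·cn v·dn v + sn v·cn u·dn u)/D = 0.4360893671627029/0.9863966654445977 = 0.4421034482777218
cn(u+v) = (cn u·cn v − sn u·sn v·dn u·dn v)/D = -0.8847623666543774/0.9863966654445977 = -0.896964068968734
dn(u+v) = (dn u·dn v − m·sn u·sn v·cn u·cn v)/D = 0.9658248643043274/0.9863966654445977 = 0.9791444944402788

sn(u+v)=0.4421034483 cn(u+v)=-0.8969640690 dn(u+v)=0.9791444944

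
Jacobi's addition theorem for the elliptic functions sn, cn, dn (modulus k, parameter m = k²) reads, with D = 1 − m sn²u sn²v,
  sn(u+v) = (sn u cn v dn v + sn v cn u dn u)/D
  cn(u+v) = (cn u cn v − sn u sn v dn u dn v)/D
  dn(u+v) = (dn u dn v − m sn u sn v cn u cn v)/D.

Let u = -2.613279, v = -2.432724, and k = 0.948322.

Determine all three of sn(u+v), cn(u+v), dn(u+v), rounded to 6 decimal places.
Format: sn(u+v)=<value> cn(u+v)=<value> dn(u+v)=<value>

sn u = -0.9999257331699077, cn u = -0.01218721234009146, dn u = 0.3175200117272916
sn v = -0.9989766780827321, cn v = 0.0452282726487484, dn v = 0.3201952830356063
m = k² = 0.899314615684
D = 1 − m·sn²u·sn²v = 0.1026583195719837
sn(u+v) = (sn u·cn v·dn v + sn v·cn u·dn u)/D = -0.01061508016579059/0.1026583195719837 = -0.1034020448615207
cn(u+v) = (cn u·cn v − sn u·sn v·dn u·dn v)/D = -0.1021080342109149/0.1026583195719837 = -0.9946396418394232
dn(u+v) = (dn u·dn v − m·sn u·sn v·cn u·cn v)/D = 0.1021635740964686/0.1026583195719837 = 0.995180658736887

sn(u+v)=-0.103402 cn(u+v)=-0.994640 dn(u+v)=0.995181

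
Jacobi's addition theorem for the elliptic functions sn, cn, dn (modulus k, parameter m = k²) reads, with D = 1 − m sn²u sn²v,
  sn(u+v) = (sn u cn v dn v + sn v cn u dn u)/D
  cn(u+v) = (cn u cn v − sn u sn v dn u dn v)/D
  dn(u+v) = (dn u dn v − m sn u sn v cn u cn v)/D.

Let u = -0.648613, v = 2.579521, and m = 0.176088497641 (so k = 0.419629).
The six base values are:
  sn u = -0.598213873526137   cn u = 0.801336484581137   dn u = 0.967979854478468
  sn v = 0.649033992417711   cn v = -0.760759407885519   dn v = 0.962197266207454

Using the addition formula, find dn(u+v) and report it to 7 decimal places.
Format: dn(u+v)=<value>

dn(u+v)=0.9139697

m = k² = 0.176088497641
D = 1 − m·sn²u·sn²v = 0.9734552379967262
dn(u+v) = (dn u·dn v − m·sn u·sn v·cn u·cn v)/D = 0.8897085822197112/0.9734552379967262 = 0.9139696901222112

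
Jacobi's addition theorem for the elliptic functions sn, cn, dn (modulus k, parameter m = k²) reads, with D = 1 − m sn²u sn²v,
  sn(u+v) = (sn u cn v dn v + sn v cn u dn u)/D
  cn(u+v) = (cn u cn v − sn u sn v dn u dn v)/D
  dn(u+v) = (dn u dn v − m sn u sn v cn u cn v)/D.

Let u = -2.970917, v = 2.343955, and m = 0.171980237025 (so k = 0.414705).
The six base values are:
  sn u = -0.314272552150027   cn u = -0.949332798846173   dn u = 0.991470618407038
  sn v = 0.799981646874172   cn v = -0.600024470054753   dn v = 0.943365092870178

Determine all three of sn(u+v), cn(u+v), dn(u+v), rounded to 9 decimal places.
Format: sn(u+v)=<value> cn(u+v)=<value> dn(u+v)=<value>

sn(u+v)=-0.581399815 cn(u+v)=0.813618003 dn(u+v)=0.970497940

m = k² = 0.171980237025
D = 1 − m·sn²u·sn²v = 0.9891294505738063
sn(u+v) = (sn u·cn v·dn v + sn v·cn u·dn u)/D = -0.5750796791655376/0.9891294505738063 = -0.5813998145863787
cn(u+v) = (cn u·cn v − sn u·sn v·dn u·dn v)/D = 0.804773528766511/0.9891294505738063 = 0.8136180034874625
dn(u+v) = (dn u·dn v − m·sn u·sn v·cn u·cn v)/D = 0.9599480945895695/0.9891294505738063 = 0.9704979404189125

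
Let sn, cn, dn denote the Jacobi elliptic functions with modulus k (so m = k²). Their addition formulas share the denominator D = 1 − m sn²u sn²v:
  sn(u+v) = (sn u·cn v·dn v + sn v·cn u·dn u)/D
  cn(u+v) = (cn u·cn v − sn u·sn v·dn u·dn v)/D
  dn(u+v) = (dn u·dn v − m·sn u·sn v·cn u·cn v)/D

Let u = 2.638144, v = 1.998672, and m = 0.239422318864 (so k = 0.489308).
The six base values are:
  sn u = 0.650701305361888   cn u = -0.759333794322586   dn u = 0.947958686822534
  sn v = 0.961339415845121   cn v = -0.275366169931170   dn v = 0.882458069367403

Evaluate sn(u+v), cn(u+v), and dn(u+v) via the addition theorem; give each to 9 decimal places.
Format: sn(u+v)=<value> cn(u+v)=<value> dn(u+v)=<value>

sn(u+v)=-0.937985867 cn(u+v)=-0.346673497 dn(u+v)=0.888454871

m = k² = 0.239422318864
D = 1 − m·sn²u·sn²v = 0.9063125352023948
sn(u+v) = (sn u·cn v·dn v + sn v·cn u·dn u)/D = -0.8501083489665679/0.9063125352023948 = -0.9379858668474937
cn(u+v) = (cn u·cn v − sn u·sn v·dn u·dn v)/D = -0.3141945360478569/0.9063125352023948 = -0.3466734971040558
dn(u+v) = (dn u·dn v − m·sn u·sn v·cn u·cn v)/D = 0.8052177862551574/0.9063125352023948 = 0.8884548706758632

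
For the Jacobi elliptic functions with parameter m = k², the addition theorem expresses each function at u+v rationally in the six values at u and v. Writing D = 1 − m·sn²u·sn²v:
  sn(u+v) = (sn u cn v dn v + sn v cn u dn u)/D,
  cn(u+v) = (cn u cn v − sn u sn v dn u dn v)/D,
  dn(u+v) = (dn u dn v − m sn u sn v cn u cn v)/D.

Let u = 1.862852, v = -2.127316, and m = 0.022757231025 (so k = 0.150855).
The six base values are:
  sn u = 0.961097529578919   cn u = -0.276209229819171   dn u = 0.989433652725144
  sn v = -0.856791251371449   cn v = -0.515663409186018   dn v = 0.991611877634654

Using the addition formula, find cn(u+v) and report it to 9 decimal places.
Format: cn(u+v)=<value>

cn(u+v)=0.965250825

m = k² = 0.022757231025
D = 1 − m·sn²u·sn²v = 0.9845686334709938
cn(u+v) = (cn u·cn v − sn u·sn v·dn u·dn v)/D = 0.9503556861865483/0.9845686334709938 = 0.9652508254667515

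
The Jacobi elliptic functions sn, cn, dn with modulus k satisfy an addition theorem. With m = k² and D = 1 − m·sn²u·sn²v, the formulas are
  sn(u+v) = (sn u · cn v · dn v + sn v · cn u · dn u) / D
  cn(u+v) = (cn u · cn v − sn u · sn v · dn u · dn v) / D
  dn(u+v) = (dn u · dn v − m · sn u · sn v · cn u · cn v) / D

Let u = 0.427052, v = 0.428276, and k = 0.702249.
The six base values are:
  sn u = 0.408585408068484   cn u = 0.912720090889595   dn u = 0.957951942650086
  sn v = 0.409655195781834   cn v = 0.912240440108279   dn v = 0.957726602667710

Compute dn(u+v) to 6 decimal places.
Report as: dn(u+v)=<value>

m = k² = 0.493153658001
D = 1 − m·sn²u·sn²v = 0.9861839181037499
dn(u+v) = (dn u·dn v − m·sn u·sn v·cn u·cn v)/D = 0.8487285653140594/0.9861839181037499 = 0.8606189471696194

dn(u+v)=0.860619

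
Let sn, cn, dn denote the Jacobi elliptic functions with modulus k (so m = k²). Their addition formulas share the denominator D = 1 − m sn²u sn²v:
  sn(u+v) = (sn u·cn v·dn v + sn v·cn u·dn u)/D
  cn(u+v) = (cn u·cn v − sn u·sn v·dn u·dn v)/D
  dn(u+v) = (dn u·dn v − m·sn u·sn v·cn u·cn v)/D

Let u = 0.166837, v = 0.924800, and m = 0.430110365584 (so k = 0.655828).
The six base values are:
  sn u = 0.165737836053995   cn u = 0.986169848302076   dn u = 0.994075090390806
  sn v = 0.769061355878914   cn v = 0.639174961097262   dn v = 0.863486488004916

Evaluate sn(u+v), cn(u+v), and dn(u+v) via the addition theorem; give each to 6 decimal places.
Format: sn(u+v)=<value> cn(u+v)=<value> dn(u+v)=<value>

sn(u+v)=0.851355 cn(u+v)=0.524591 dn(u+v)=0.829611

m = k² = 0.430110365584
D = 1 − m·sn²u·sn²v = 0.9930121235772158
sn(u+v) = (sn u·cn v·dn v + sn v·cn u·dn u)/D = 0.8454053715638636/0.9930121235772158 = 0.8513545318242286
cn(u+v) = (cn u·cn v − sn u·sn v·dn u·dn v)/D = 0.5209249804936382/0.9930121235772158 = 0.5245907558681801
dn(u+v) = (dn u·dn v − m·sn u·sn v·cn u·cn v)/D = 0.8238135674910726/0.9930121235772158 = 0.8296107851366163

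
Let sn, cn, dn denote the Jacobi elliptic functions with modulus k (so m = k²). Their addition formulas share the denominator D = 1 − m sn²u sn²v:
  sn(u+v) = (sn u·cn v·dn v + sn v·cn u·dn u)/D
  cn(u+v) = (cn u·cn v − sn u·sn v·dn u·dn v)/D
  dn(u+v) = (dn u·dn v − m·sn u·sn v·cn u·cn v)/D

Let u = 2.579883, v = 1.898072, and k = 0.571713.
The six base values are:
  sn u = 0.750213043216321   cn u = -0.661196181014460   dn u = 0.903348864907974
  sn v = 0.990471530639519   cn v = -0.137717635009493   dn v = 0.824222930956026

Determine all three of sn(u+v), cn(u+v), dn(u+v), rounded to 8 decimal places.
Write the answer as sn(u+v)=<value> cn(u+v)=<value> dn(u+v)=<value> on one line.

sn(u+v)=-0.82578764 cn(u+v)=-0.56398118 dn(u+v)=0.88153776

m = k² = 0.326855754369
D = 1 − m·sn²u·sn²v = 0.8195281998403657
sn(u+v) = (sn u·cn v·dn v + sn v·cn u·dn u)/D = -0.6767562594483946/0.8195281998403657 = -0.8257876416945978
cn(u+v) = (cn u·cn v − sn u·sn v·dn u·dn v)/D = -0.4621984807753131/0.8195281998403657 = -0.5639811794949141
dn(u+v) = (dn u·dn v − m·sn u·sn v·cn u·cn v)/D = 0.7224450500526693/0.8195281998403657 = 0.8815377557396963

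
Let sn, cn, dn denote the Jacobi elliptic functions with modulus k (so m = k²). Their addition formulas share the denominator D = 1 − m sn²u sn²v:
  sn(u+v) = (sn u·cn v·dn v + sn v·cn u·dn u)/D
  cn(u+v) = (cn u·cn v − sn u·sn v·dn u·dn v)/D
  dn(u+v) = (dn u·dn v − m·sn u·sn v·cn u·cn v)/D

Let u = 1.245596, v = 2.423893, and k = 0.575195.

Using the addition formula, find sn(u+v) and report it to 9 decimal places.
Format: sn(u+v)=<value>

sn u = 0.9197864370700023, cn u = 0.3924193040385129, dn u = 0.8485865640402492
sn v = 0.8366080924900128, cn v = -0.5478018798618915, dn v = 0.8766038153275094
m = k² = 0.330849288025
D = 1 − m·sn²u·sn²v = 0.8040937329345344
sn(u+v) = (sn u·cn v·dn v + sn v·cn u·dn u)/D = -0.1630942885388181/0.8040937329345344 = -0.2028299461352679

sn(u+v)=-0.202829946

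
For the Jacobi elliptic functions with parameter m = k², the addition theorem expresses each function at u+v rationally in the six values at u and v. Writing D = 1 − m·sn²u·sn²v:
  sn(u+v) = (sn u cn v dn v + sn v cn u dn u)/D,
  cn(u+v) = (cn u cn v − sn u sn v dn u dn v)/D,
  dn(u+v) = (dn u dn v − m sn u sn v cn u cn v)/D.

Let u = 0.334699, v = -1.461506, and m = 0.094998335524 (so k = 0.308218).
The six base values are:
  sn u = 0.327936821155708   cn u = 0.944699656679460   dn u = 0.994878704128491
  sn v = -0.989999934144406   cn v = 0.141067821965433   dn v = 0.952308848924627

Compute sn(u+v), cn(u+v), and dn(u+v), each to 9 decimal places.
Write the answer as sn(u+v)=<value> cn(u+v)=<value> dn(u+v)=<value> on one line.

m = k² = 0.094998335524
D = 1 − m·sn²u·sn²v = 0.9899869429055638
sn(u+v) = (sn u·cn v·dn v + sn v·cn u·dn u)/D = -0.8864078157537165/0.9899869429055638 = -0.8953732391178336
cn(u+v) = (cn u·cn v − sn u·sn v·dn u·dn v)/D = 0.4408574954497535/0.9899869429055638 = 0.4453164747363819
dn(u+v) = (dn u·dn v − m·sn u·sn v·cn u·cn v)/D = 0.9515419945697797/0.9899869429055638 = 0.9611662066744537

sn(u+v)=-0.895373239 cn(u+v)=0.445316475 dn(u+v)=0.961166207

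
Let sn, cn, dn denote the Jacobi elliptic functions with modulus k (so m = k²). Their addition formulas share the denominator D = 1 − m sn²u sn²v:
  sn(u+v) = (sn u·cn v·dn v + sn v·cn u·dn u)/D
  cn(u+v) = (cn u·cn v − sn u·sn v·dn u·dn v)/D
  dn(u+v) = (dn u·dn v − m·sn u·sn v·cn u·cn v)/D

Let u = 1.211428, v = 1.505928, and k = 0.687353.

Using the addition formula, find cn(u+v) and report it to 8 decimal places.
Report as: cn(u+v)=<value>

cn(u+v)=-0.62920566

sn u = 0.8944941407919257, cn u = 0.4470796708517561, dn u = 0.7886571484913942
sn v = 0.9717255503144012, cn v = 0.2361132246744643, dn v = 0.7442344486206717
m = k² = 0.472454146609
D = 1 − m·sn²u·sn²v = 0.6430545013390798
cn(u+v) = (cn u·cn v − sn u·sn v·dn u·dn v)/D = -0.4046135323153448/0.6430545013390798 = -0.6292056605976448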